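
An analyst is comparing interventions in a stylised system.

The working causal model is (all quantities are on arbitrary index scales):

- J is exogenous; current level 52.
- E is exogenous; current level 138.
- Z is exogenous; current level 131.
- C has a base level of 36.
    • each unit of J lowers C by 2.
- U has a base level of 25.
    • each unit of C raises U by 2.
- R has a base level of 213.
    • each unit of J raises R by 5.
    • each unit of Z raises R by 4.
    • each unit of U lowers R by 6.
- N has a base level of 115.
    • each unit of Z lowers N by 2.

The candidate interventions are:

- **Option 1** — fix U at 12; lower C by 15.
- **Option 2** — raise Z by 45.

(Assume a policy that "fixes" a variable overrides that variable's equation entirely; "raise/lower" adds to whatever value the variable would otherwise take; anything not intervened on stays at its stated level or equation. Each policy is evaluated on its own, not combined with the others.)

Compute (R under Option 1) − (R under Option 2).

-918

Option 1 (U := 12, C − 15):
  J = 52
  Z = 131
  C = 36 − 2·52 (−15 from intervention) = -83
  U = 12
  R = 213 + 5·52 + 4·131 − 6·12 = 925
Option 2 (Z + 45):
  J = 52
  Z = 131 + 45 = 176
  C = 36 − 2·52 = -68
  U = 25 + 2·(-68) = -111
  R = 213 + 5·52 + 4·176 − 6·(-111) = 1843
R: 925 − 1843 = -918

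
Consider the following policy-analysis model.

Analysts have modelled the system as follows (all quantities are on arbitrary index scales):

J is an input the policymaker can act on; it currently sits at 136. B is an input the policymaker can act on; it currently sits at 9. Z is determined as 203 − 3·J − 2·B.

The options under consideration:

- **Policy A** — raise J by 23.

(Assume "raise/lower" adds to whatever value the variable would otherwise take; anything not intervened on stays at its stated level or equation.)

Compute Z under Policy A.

Policy A (J + 23):
  J = 136 + 23 = 159
  B = 9
  Z = 203 − 3·159 − 2·9 = -292

-292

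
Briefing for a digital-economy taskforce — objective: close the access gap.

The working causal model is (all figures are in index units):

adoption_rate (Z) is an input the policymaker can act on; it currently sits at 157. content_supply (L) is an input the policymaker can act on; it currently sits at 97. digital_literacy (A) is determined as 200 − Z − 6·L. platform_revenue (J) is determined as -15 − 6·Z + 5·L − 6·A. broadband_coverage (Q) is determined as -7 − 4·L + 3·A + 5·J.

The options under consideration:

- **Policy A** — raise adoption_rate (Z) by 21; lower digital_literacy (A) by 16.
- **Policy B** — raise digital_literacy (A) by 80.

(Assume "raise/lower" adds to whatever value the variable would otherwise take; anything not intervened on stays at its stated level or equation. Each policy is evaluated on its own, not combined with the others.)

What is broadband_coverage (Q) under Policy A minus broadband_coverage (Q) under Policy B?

Policy A (Z + 21, A − 16):
  Z = 157 + 21 = 178
  L = 97
  A = 200 − 178 − 6·97 (−16 from intervention) = -576
  J = -15 − 6·178 + 5·97 − 6·(-576) = 2858
  Q = -7 − 4·97 + 3·(-576) + 5·2858 = 12167
Policy B (A + 80):
  Z = 157
  L = 97
  A = 200 − 157 − 6·97 (+80 from intervention) = -459
  J = -15 − 6·157 + 5·97 − 6·(-459) = 2282
  Q = -7 − 4·97 + 3·(-459) + 5·2282 = 9638
Q: 12167 − 9638 = 2529

2529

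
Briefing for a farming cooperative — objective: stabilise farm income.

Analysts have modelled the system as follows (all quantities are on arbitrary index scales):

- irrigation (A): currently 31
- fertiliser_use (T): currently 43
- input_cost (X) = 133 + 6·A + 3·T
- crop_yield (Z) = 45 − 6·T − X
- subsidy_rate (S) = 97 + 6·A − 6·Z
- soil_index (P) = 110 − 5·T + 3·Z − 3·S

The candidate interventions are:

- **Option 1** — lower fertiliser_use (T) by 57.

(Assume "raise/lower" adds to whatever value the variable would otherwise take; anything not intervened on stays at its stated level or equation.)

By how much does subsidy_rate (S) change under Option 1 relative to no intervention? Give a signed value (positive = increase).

-3078

Baseline:
  A = 31
  T = 43
  X = 133 + 6·31 + 3·43 = 448
  Z = 45 − 6·43 − 448 = -661
  S = 97 + 6·31 − 6·(-661) = 4249
Option 1 (T − 57):
  A = 31
  T = 43 − 57 = -14
  X = 133 + 6·31 + 3·(-14) = 277
  Z = 45 − 6·(-14) − 277 = -148
  S = 97 + 6·31 − 6·(-148) = 1171
Change in S: 1171 − 4249 = -3078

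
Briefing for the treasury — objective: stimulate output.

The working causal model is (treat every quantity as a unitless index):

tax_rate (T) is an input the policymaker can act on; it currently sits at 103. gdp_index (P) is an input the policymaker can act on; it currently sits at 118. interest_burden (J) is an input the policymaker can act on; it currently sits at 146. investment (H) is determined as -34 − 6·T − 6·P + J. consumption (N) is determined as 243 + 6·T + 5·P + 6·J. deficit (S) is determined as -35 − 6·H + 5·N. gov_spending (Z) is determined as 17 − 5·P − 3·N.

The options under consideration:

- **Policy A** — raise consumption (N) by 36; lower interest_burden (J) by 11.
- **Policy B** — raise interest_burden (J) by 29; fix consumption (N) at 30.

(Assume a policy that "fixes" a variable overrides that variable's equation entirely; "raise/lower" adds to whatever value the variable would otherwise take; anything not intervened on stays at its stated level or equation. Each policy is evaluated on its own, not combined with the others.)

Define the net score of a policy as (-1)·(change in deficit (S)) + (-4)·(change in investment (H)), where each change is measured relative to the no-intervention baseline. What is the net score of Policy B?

Baseline:
  T = 103
  P = 118
  J = 146
  H = -34 − 6·103 − 6·118 + 146 = -1214
  N = 243 + 6·103 + 5·118 + 6·146 = 2327
  S = -35 − 6·(-1214) + 5·2327 = 18884
Policy B (J + 29, N := 30):
  T = 103
  P = 118
  J = 146 + 29 = 175
  H = -34 − 6·103 − 6·118 + 175 = -1185
  N = 30
  S = -35 − 6·(-1185) + 5·30 = 7225
ΔS = 7225 − 18884 = -11659; ΔH = -1185 − (-1214) = 29
Score = (-1)·(-11659) + (-4)·29 = 11543

11543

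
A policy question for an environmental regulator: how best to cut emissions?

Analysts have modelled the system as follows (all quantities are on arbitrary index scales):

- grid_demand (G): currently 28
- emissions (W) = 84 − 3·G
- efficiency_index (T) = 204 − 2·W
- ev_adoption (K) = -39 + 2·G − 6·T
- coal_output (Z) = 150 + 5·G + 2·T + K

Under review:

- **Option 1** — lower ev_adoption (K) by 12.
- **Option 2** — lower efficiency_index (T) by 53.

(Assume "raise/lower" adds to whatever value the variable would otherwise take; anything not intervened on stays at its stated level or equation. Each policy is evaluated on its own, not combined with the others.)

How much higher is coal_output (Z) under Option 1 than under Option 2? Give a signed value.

Option 1 (K − 12):
  G = 28
  W = 84 − 3·28 = 0
  T = 204 − 2·0 = 204
  K = -39 + 2·28 − 6·204 (−12 from intervention) = -1219
  Z = 150 + 5·28 + 2·204 + (-1219) = -521
Option 2 (T − 53):
  G = 28
  W = 84 − 3·28 = 0
  T = 204 − 2·0 (−53 from intervention) = 151
  K = -39 + 2·28 − 6·151 = -889
  Z = 150 + 5·28 + 2·151 + (-889) = -297
Z: -521 − (-297) = -224

-224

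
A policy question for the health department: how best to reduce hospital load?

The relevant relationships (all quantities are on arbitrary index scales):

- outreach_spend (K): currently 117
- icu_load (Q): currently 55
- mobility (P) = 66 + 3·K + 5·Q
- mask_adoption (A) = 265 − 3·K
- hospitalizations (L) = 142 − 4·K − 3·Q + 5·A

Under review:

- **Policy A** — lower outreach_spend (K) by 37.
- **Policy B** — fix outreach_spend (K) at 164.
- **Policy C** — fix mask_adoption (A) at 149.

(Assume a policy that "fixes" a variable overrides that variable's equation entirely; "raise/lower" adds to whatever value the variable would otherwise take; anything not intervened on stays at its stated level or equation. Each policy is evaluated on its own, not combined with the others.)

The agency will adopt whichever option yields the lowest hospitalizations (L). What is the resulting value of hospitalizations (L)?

Policy A (K − 37):
  K = 117 − 37 = 80
  Q = 55
  A = 265 − 3·80 = 25
  L = 142 − 4·80 − 3·55 + 5·25 = -218
Policy B (K := 164):
  K = 164
  Q = 55
  A = 265 − 3·164 = -227
  L = 142 − 4·164 − 3·55 + 5·(-227) = -1814
Policy C (A := 149):
  K = 117
  Q = 55
  A = 149
  L = 142 − 4·117 − 3·55 + 5·149 = 254
Comparing — Policy A: L=-218, Policy B: L=-1814, Policy C: L=254. Lowest is -1814 (Policy B).

-1814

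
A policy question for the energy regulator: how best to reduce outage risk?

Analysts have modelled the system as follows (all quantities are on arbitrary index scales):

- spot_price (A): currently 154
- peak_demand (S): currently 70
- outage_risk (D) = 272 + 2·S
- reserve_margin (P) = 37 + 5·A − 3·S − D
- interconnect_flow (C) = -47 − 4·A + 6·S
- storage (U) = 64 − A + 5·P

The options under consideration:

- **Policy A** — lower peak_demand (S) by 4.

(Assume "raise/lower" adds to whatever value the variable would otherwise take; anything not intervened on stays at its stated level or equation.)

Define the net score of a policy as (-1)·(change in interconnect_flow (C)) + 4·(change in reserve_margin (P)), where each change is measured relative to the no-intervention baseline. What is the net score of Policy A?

104

Baseline:
  A = 154
  S = 70
  D = 272 + 2·70 = 412
  P = 37 + 5·154 − 3·70 − 412 = 185
  C = -47 − 4·154 + 6·70 = -243
Policy A (S − 4):
  A = 154
  S = 70 − 4 = 66
  D = 272 + 2·66 = 404
  P = 37 + 5·154 − 3·66 − 404 = 205
  C = -47 − 4·154 + 6·66 = -267
ΔC = -267 − (-243) = -24; ΔP = 205 − 185 = 20
Score = (-1)·(-24) + 4·20 = 104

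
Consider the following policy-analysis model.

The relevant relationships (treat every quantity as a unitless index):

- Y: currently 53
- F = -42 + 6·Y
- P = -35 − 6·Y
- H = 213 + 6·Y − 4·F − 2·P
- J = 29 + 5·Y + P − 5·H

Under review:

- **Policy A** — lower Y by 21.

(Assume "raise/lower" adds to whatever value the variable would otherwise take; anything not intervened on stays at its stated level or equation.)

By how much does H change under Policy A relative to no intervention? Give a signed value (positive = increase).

126

Baseline:
  Y = 53
  F = -42 + 6·53 = 276
  P = -35 − 6·53 = -353
  H = 213 + 6·53 − 4·276 − 2·(-353) = 133
Policy A (Y − 21):
  Y = 53 − 21 = 32
  F = -42 + 6·32 = 150
  P = -35 − 6·32 = -227
  H = 213 + 6·32 − 4·150 − 2·(-227) = 259
Change in H: 259 − 133 = 126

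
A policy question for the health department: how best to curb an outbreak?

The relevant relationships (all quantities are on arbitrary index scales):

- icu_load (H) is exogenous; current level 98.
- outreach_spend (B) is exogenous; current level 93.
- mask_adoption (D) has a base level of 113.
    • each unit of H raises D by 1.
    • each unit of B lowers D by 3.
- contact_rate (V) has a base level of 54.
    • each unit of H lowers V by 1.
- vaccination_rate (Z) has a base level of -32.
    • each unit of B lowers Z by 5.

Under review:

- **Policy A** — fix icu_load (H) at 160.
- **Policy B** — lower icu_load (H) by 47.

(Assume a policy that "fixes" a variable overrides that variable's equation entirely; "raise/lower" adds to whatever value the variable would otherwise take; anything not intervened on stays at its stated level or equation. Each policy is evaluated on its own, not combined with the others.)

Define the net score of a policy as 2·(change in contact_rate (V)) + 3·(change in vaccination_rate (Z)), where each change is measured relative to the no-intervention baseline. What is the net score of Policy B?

Baseline:
  H = 98
  B = 93
  V = 54 − 98 = -44
  Z = -32 − 5·93 = -497
Policy B (H − 47):
  H = 98 − 47 = 51
  B = 93
  V = 54 − 51 = 3
  Z = -32 − 5·93 = -497
ΔV = 3 − (-44) = 47; ΔZ = -497 − (-497) = 0
Score = 2·47 + 3·0 = 94

94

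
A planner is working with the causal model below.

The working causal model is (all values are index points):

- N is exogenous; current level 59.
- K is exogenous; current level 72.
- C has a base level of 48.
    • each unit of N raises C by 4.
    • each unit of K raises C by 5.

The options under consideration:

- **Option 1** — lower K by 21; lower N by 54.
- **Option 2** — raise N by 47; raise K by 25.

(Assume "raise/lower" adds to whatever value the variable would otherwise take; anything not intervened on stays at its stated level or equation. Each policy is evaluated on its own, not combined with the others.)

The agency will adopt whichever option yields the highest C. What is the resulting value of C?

Option 1 (K − 21, N − 54):
  N = 59 − 54 = 5
  K = 72 − 21 = 51
  C = 48 + 4·5 + 5·51 = 323
Option 2 (N + 47, K + 25):
  N = 59 + 47 = 106
  K = 72 + 25 = 97
  C = 48 + 4·106 + 5·97 = 957
Comparing — Option 1: C=323, Option 2: C=957. Highest is 957 (Option 2).

957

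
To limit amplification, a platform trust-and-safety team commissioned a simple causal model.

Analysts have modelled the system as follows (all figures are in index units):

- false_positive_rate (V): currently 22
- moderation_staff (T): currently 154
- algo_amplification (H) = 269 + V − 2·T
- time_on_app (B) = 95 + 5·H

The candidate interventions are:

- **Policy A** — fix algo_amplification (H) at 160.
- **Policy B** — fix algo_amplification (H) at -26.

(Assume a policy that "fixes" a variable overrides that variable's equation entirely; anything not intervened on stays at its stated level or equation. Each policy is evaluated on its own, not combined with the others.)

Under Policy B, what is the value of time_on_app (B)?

-35

Policy B (H := -26):
  V = 22
  T = 154
  H = -26
  B = 95 + 5·(-26) = -35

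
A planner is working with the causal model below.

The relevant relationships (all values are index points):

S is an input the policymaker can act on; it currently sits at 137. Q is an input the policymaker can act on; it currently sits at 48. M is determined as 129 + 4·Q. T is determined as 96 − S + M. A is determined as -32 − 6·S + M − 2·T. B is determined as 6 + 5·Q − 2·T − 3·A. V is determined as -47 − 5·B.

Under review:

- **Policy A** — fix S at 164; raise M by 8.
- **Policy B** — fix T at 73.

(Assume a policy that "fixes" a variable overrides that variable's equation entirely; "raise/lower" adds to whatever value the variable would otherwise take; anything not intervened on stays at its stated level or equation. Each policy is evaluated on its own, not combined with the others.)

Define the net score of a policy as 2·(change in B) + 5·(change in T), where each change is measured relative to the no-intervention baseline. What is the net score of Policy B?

Baseline:
  S = 137
  Q = 48
  M = 129 + 4·48 = 321
  T = 96 − 137 + 321 = 280
  A = -32 − 6·137 + 321 − 2·280 = -1093
  B = 6 + 5·48 − 2·280 − 3·(-1093) = 2965
Policy B (T := 73):
  S = 137
  Q = 48
  M = 129 + 4·48 = 321
  T = 73
  A = -32 − 6·137 + 321 − 2·73 = -679
  B = 6 + 5·48 − 2·73 − 3·(-679) = 2137
ΔB = 2137 − 2965 = -828; ΔT = 73 − 280 = -207
Score = 2·(-828) + 5·(-207) = -2691

-2691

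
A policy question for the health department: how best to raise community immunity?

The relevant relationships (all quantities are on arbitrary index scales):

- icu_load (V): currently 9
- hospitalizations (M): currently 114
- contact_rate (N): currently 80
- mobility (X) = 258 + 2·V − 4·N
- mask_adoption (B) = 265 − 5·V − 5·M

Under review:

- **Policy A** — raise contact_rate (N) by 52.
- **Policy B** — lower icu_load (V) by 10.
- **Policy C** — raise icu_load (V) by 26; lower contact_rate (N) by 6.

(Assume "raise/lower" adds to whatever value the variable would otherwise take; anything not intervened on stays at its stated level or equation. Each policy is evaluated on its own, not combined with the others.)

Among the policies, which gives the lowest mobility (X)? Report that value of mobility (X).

-252

Policy A (N + 52):
  V = 9
  N = 80 + 52 = 132
  X = 258 + 2·9 − 4·132 = -252
Policy B (V − 10):
  V = 9 − 10 = -1
  N = 80
  X = 258 + 2·(-1) − 4·80 = -64
Policy C (V + 26, N − 6):
  V = 9 + 26 = 35
  N = 80 − 6 = 74
  X = 258 + 2·35 − 4·74 = 32
Comparing — Policy A: X=-252, Policy B: X=-64, Policy C: X=32. Lowest is -252 (Policy A).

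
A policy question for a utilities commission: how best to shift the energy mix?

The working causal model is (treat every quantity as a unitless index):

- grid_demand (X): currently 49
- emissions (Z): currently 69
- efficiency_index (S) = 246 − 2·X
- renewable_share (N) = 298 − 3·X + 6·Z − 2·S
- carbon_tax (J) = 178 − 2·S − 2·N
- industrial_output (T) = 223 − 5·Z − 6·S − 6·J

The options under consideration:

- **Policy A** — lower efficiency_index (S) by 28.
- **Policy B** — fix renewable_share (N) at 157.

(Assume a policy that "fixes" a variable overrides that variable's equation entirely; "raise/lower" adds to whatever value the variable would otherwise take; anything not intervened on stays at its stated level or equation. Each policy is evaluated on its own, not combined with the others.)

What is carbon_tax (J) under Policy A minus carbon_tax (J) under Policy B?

-280

Policy A (S − 28):
  X = 49
  Z = 69
  S = 246 − 2·49 (−28 from intervention) = 120
  N = 298 − 3·49 + 6·69 − 2·120 = 325
  J = 178 − 2·120 − 2·325 = -712
Policy B (N := 157):
  X = 49
  Z = 69
  S = 246 − 2·49 = 148
  N = 157
  J = 178 − 2·148 − 2·157 = -432
J: -712 − (-432) = -280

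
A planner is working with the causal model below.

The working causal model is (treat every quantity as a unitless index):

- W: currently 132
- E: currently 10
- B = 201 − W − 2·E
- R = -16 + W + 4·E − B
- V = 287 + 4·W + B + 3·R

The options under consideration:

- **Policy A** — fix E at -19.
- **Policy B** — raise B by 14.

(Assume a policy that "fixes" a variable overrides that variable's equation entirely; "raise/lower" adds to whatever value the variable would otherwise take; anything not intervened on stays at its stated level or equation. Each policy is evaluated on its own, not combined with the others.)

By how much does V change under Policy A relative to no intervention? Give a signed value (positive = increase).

Baseline:
  W = 132
  E = 10
  B = 201 − 132 − 2·10 = 49
  R = -16 + 132 + 4·10 − 49 = 107
  V = 287 + 4·132 + 49 + 3·107 = 1185
Policy A (E := -19):
  W = 132
  E = -19
  B = 201 − 132 − 2·(-19) = 107
  R = -16 + 132 + 4·(-19) − 107 = -67
  V = 287 + 4·132 + 107 + 3·(-67) = 721
Change in V: 721 − 1185 = -464

-464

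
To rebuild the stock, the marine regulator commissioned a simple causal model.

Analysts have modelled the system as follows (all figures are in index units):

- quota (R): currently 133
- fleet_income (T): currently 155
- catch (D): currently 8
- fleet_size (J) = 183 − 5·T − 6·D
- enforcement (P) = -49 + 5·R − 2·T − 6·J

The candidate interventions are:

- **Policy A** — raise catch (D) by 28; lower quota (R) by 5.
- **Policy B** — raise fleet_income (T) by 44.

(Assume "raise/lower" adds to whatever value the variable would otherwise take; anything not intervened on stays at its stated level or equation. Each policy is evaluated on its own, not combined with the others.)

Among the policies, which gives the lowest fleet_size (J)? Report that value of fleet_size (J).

Policy A (D + 28, R − 5):
  T = 155
  D = 8 + 28 = 36
  J = 183 − 5·155 − 6·36 = -808
Policy B (T + 44):
  T = 155 + 44 = 199
  D = 8
  J = 183 − 5·199 − 6·8 = -860
Comparing — Policy A: J=-808, Policy B: J=-860. Lowest is -860 (Policy B).

-860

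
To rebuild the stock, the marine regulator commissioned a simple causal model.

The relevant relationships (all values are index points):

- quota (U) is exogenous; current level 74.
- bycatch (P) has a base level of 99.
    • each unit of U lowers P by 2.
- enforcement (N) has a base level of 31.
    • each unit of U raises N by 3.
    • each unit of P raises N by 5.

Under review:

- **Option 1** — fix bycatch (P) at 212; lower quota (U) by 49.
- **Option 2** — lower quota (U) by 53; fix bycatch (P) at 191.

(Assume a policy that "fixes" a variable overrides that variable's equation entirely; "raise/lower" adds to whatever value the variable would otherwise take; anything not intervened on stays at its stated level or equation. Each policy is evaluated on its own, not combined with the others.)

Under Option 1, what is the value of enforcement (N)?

Option 1 (P := 212, U − 49):
  U = 74 − 49 = 25
  P = 212
  N = 31 + 3·25 + 5·212 = 1166

1166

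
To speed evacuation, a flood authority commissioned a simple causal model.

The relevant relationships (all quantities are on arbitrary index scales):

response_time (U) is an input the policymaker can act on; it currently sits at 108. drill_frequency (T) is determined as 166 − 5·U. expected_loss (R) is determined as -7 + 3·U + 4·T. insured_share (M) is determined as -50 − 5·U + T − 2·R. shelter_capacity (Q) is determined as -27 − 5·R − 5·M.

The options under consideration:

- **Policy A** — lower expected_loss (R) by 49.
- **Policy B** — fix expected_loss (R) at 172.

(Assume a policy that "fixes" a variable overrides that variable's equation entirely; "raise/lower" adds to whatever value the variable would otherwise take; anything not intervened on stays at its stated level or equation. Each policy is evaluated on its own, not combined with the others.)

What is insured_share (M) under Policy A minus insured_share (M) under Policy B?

Policy A (R − 49):
  U = 108
  T = 166 − 5·108 = -374
  R = -7 + 3·108 + 4·(-374) (−49 from intervention) = -1228
  M = -50 − 5·108 + (-374) − 2·(-1228) = 1492
Policy B (R := 172):
  U = 108
  T = 166 − 5·108 = -374
  R = 172
  M = -50 − 5·108 + (-374) − 2·172 = -1308
M: 1492 − (-1308) = 2800

2800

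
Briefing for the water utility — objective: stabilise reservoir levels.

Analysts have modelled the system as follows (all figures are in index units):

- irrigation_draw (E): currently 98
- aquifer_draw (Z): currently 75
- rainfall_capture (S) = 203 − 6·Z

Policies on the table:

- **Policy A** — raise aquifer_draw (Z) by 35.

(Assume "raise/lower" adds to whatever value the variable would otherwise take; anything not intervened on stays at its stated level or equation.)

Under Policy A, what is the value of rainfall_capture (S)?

Policy A (Z + 35):
  Z = 75 + 35 = 110
  S = 203 − 6·110 = -457

-457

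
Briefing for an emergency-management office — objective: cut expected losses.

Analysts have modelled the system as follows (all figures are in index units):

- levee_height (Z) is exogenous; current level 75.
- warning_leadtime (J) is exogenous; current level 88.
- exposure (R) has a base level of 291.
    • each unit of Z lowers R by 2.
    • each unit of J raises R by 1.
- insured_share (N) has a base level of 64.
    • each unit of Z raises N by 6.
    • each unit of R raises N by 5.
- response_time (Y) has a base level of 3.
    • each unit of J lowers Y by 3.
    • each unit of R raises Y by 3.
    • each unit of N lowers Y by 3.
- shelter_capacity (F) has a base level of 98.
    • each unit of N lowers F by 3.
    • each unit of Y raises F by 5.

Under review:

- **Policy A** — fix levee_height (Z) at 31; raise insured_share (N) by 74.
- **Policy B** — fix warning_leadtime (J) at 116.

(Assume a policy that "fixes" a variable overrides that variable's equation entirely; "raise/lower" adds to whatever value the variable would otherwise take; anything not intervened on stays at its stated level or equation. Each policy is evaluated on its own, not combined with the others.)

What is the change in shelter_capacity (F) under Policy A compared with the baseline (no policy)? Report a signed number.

Baseline:
  Z = 75
  J = 88
  R = 291 − 2·75 + 88 = 229
  N = 64 + 6·75 + 5·229 = 1659
  Y = 3 − 3·88 + 3·229 − 3·1659 = -4551
  F = 98 − 3·1659 + 5·(-4551) = -27634
Policy A (Z := 31, N + 74):
  Z = 31
  J = 88
  R = 291 − 2·31 + 88 = 317
  N = 64 + 6·31 + 5·317 (+74 from intervention) = 1909
  Y = 3 − 3·88 + 3·317 − 3·1909 = -5037
  F = 98 − 3·1909 + 5·(-5037) = -30814
Change in F: -30814 − (-27634) = -3180

-3180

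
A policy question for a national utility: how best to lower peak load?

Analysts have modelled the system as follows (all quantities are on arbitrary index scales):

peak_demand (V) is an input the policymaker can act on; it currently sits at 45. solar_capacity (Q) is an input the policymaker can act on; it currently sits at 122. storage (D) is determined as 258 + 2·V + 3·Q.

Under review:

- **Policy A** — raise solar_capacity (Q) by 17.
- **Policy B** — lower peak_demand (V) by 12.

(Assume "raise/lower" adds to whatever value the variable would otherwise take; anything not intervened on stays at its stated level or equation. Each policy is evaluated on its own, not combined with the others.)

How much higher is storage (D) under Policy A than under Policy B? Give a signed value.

75

Policy A (Q + 17):
  V = 45
  Q = 122 + 17 = 139
  D = 258 + 2·45 + 3·139 = 765
Policy B (V − 12):
  V = 45 − 12 = 33
  Q = 122
  D = 258 + 2·33 + 3·122 = 690
D: 765 − 690 = 75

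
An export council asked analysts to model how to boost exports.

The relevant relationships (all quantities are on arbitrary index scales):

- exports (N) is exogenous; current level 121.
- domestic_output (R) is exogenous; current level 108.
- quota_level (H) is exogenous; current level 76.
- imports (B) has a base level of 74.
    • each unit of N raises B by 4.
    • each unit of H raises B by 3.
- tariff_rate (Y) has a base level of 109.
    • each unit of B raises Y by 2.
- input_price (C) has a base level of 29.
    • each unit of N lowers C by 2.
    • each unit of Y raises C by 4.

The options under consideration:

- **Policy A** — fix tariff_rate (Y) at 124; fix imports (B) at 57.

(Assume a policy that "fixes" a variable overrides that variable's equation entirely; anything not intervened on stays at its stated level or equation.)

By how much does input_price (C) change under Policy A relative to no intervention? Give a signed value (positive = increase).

-6228

Baseline:
  N = 121
  H = 76
  B = 74 + 4·121 + 3·76 = 786
  Y = 109 + 2·786 = 1681
  C = 29 − 2·121 + 4·1681 = 6511
Policy A (Y := 124, B := 57):
  N = 121
  H = 76
  B = 57
  Y = 124
  C = 29 − 2·121 + 4·124 = 283
Change in C: 283 − 6511 = -6228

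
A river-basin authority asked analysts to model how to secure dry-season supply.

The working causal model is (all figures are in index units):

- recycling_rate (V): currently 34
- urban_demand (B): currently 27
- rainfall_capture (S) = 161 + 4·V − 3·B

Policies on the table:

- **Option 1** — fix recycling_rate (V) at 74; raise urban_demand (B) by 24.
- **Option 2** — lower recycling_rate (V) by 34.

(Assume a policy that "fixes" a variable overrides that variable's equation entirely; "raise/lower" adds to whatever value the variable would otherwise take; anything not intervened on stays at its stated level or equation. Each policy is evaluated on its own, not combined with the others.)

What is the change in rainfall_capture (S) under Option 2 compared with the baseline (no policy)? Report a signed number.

Baseline:
  V = 34
  B = 27
  S = 161 + 4·34 − 3·27 = 216
Option 2 (V − 34):
  V = 34 − 34 = 0
  B = 27
  S = 161 + 4·0 − 3·27 = 80
Change in S: 80 − 216 = -136

-136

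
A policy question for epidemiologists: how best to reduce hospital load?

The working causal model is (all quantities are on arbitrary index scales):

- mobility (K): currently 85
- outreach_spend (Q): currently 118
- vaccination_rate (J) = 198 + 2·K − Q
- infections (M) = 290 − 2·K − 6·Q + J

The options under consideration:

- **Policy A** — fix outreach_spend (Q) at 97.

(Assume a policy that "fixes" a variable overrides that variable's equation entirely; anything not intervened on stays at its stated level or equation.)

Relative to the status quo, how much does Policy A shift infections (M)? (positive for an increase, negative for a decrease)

147

Baseline:
  K = 85
  Q = 118
  J = 198 + 2·85 − 118 = 250
  M = 290 − 2·85 − 6·118 + 250 = -338
Policy A (Q := 97):
  K = 85
  Q = 97
  J = 198 + 2·85 − 97 = 271
  M = 290 − 2·85 − 6·97 + 271 = -191
Change in M: -191 − (-338) = 147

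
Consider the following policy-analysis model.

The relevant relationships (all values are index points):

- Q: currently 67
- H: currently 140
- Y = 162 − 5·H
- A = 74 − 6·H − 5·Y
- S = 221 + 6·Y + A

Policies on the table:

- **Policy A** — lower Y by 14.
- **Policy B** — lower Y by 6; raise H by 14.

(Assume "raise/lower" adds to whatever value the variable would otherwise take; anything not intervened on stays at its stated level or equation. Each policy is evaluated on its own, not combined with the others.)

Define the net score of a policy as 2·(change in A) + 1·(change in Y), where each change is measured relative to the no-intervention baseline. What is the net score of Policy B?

Baseline:
  H = 140
  Y = 162 − 5·140 = -538
  A = 74 − 6·140 − 5·(-538) = 1924
Policy B (Y − 6, H + 14):
  H = 140 + 14 = 154
  Y = 162 − 5·154 (−6 from intervention) = -614
  A = 74 − 6·154 − 5·(-614) = 2220
ΔA = 2220 − 1924 = 296; ΔY = -614 − (-538) = -76
Score = 2·296 + 1·(-76) = 516

516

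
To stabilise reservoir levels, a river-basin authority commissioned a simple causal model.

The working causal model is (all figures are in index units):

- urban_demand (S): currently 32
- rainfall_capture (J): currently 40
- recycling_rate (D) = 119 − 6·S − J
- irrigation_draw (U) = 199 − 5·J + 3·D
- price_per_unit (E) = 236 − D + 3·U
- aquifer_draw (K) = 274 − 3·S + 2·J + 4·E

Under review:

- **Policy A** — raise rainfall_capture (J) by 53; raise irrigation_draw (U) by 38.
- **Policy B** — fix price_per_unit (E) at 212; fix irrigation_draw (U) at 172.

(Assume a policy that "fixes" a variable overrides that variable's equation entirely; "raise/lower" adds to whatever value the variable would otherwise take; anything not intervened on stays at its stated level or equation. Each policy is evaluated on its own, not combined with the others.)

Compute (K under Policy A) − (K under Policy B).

-7846

Policy A (J + 53, U + 38):
  S = 32
  J = 40 + 53 = 93
  D = 119 − 6·32 − 93 = -166
  U = 199 − 5·93 + 3·(-166) (+38 from intervention) = -726
  E = 236 − (-166) + 3·(-726) = -1776
  K = 274 − 3·32 + 2·93 + 4·(-1776) = -6740
Policy B (E := 212, U := 172):
  S = 32
  J = 40
  D = 119 − 6·32 − 40 = -113
  U = 172
  E = 212
  K = 274 − 3·32 + 2·40 + 4·212 = 1106
K: -6740 − 1106 = -7846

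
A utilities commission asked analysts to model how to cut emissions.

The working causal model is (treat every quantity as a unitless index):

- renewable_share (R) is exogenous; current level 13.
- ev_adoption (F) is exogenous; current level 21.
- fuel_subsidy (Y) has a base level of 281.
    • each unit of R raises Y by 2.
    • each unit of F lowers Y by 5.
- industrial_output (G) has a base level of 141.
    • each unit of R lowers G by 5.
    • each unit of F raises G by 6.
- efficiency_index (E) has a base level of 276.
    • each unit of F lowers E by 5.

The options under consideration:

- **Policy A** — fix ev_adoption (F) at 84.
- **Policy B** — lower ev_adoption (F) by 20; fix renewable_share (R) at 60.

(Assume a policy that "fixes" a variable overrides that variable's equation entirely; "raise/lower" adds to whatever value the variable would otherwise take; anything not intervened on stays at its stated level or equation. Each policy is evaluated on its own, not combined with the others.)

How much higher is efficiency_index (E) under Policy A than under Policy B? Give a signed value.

Policy A (F := 84):
  F = 84
  E = 276 − 5·84 = -144
Policy B (F − 20, R := 60):
  F = 21 − 20 = 1
  E = 276 − 5·1 = 271
E: -144 − 271 = -415

-415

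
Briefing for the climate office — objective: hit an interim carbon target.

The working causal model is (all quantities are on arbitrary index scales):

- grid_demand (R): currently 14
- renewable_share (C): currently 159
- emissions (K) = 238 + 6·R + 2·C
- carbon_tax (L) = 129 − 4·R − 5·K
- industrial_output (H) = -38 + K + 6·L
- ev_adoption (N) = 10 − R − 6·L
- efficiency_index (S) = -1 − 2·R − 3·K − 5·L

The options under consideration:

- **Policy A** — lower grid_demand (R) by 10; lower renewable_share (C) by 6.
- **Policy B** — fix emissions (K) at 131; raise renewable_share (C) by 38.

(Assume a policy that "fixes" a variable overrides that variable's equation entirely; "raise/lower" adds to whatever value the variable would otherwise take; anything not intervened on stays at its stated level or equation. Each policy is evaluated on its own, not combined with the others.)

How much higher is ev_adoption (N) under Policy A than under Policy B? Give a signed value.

Policy A (R − 10, C − 6):
  R = 14 − 10 = 4
  C = 159 − 6 = 153
  K = 238 + 6·4 + 2·153 = 568
  L = 129 − 4·4 − 5·568 = -2727
  N = 10 − 4 − 6·(-2727) = 16368
Policy B (K := 131, C + 38):
  R = 14
  C = 159 + 38 = 197
  K = 131
  L = 129 − 4·14 − 5·131 = -582
  N = 10 − 14 − 6·(-582) = 3488
N: 16368 − 3488 = 12880

12880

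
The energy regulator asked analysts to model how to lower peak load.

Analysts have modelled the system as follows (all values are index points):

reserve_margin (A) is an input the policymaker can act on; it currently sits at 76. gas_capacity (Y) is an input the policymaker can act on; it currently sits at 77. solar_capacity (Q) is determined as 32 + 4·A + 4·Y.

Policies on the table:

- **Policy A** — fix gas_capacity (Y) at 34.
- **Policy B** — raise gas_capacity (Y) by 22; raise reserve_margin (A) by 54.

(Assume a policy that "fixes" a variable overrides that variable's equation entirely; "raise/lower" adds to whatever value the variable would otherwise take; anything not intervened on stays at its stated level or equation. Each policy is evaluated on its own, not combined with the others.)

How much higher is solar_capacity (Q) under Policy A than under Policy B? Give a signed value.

-476

Policy A (Y := 34):
  A = 76
  Y = 34
  Q = 32 + 4·76 + 4·34 = 472
Policy B (Y + 22, A + 54):
  A = 76 + 54 = 130
  Y = 77 + 22 = 99
  Q = 32 + 4·130 + 4·99 = 948
Q: 472 − 948 = -476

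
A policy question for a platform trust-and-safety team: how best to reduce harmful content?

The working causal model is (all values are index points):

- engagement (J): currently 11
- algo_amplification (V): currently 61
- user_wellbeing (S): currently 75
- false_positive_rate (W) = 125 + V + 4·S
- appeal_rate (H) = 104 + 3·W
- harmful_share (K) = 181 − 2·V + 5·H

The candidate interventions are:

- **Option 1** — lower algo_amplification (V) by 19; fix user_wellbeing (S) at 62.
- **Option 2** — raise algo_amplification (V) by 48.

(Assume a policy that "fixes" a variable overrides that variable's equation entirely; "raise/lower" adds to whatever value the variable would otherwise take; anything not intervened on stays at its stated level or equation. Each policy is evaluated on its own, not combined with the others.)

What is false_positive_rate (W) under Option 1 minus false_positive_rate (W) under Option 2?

-119

Option 1 (V − 19, S := 62):
  V = 61 − 19 = 42
  S = 62
  W = 125 + 42 + 4·62 = 415
Option 2 (V + 48):
  V = 61 + 48 = 109
  S = 75
  W = 125 + 109 + 4·75 = 534
W: 415 − 534 = -119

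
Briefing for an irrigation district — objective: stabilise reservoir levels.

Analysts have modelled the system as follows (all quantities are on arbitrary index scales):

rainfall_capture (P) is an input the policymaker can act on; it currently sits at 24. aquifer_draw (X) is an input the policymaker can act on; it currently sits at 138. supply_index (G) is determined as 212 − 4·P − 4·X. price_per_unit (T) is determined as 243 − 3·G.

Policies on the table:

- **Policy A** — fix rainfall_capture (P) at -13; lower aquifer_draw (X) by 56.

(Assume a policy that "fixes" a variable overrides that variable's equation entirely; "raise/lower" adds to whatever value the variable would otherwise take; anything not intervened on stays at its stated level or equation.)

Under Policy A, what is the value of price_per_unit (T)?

435

Policy A (P := -13, X − 56):
  P = -13
  X = 138 − 56 = 82
  G = 212 − 4·(-13) − 4·82 = -64
  T = 243 − 3·(-64) = 435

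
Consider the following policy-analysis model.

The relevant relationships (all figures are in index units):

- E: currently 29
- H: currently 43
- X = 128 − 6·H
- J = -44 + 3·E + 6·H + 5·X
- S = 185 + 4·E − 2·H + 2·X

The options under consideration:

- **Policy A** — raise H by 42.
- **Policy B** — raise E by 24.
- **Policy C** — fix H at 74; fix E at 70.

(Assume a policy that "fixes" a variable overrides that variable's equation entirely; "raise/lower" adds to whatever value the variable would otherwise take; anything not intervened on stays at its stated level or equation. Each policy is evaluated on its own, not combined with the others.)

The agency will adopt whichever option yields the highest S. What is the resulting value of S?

51

Policy A (H + 42):
  E = 29
  H = 43 + 42 = 85
  X = 128 − 6·85 = -382
  S = 185 + 4·29 − 2·85 + 2·(-382) = -633
Policy B (E + 24):
  E = 29 + 24 = 53
  H = 43
  X = 128 − 6·43 = -130
  S = 185 + 4·53 − 2·43 + 2·(-130) = 51
Policy C (H := 74, E := 70):
  E = 70
  H = 74
  X = 128 − 6·74 = -316
  S = 185 + 4·70 − 2·74 + 2·(-316) = -315
Comparing — Policy A: S=-633, Policy B: S=51, Policy C: S=-315. Highest is 51 (Policy B).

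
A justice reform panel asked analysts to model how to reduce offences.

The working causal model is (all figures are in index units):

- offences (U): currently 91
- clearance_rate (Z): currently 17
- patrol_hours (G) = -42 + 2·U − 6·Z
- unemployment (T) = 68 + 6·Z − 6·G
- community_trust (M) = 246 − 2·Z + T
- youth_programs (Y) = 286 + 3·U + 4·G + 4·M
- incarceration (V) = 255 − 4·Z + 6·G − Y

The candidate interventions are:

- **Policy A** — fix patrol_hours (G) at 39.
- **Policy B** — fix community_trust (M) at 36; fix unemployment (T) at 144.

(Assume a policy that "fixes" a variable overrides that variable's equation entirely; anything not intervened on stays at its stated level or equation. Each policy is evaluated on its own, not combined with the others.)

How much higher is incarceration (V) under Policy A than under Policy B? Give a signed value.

-446

Policy A (G := 39):
  U = 91
  Z = 17
  G = 39
  T = 68 + 6·17 − 6·39 = -64
  M = 246 − 2·17 + (-64) = 148
  Y = 286 + 3·91 + 4·39 + 4·148 = 1307
  V = 255 − 4·17 + 6·39 − 1307 = -886
Policy B (M := 36, T := 144):
  U = 91
  Z = 17
  G = -42 + 2·91 − 6·17 = 38
  T = 144
  M = 36
  Y = 286 + 3·91 + 4·38 + 4·36 = 855
  V = 255 − 4·17 + 6·38 − 855 = -440
V: -886 − (-440) = -446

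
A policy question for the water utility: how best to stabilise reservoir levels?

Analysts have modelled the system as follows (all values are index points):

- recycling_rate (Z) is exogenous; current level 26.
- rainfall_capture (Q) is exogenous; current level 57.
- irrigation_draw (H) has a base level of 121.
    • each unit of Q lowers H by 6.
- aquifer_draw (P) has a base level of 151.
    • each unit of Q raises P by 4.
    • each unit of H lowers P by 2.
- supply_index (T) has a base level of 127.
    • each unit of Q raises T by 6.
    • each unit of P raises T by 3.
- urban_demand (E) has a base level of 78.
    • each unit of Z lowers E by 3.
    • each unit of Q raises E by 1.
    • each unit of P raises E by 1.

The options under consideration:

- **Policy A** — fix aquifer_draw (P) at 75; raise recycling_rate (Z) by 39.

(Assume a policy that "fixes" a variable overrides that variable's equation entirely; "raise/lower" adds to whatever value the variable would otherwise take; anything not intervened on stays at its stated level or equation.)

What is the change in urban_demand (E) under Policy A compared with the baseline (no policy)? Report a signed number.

-863

Baseline:
  Z = 26
  Q = 57
  H = 121 − 6·57 = -221
  P = 151 + 4·57 − 2·(-221) = 821
  E = 78 − 3·26 + 57 + 821 = 878
Policy A (P := 75, Z + 39):
  Z = 26 + 39 = 65
  Q = 57
  H = 121 − 6·57 = -221
  P = 75
  E = 78 − 3·65 + 57 + 75 = 15
Change in E: 15 − 878 = -863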